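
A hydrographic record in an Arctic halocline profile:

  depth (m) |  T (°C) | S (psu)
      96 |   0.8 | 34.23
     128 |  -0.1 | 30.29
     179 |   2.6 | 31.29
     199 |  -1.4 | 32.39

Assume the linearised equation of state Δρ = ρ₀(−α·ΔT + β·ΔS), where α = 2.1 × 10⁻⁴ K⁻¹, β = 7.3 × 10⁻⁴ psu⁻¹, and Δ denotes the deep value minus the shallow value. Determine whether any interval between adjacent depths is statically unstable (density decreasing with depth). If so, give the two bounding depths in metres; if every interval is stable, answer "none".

Evaluate Δρ/ρ₀ = −αΔT + βΔS across each adjacent pair:
  96–128 m: −αΔT+βΔS = −(2.1 × 10⁻⁴)(-0.9)+(7.3 × 10⁻⁴)(-3.94) = -2.7 × 10⁻³ → UNSTABLE
  128–179 m: −αΔT+βΔS = −(2.1 × 10⁻⁴)(+2.7)+(7.3 × 10⁻⁴)(+1.00) = 1.6 × 10⁻⁴ → stable
  179–199 m: −αΔT+βΔS = −(2.1 × 10⁻⁴)(-4.0)+(7.3 × 10⁻⁴)(+1.10) = 1.6 × 10⁻³ → stable
The 96–128 m interval has Δρ < 0: lighter water underlies denser water.

96–128 m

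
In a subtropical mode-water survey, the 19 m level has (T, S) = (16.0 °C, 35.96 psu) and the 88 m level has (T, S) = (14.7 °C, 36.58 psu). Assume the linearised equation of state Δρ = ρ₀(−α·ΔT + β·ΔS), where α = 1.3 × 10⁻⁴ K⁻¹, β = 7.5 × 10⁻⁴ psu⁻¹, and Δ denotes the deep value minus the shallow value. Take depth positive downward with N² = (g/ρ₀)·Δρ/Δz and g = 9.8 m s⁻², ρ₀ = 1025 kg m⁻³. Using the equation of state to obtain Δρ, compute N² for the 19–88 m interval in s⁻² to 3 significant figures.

ΔT = -1.3 K, ΔS = +0.62 psu (deep − shallow).
Δρ/ρ₀ = −αΔT + βΔS = 1.69 × 10⁻⁴ + 4.65 × 10⁻⁴ = 6.34 × 10⁻⁴, so Δρ ≈ 0.6499 kg m⁻³.
N² = (g/ρ₀)·Δρ/Δz = g·(Δρ/ρ₀)/Δz = 9.8 × 6.34 × 10⁻⁴ / 69 = 9.0046 × 10⁻⁵ s⁻² ≈ 9.00 × 10⁻⁵ s⁻².

9.00 × 10⁻⁵ s⁻²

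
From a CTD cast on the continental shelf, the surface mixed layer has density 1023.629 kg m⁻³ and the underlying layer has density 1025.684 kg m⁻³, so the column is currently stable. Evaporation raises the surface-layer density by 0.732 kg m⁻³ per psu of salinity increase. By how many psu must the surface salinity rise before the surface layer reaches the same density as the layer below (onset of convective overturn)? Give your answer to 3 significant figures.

Density deficit of the surface layer: 1025.684 − 1023.629 = 2.055 kg m⁻³.
Required change = 2.055 / 0.732 = 2.81 psu.

2.81 psu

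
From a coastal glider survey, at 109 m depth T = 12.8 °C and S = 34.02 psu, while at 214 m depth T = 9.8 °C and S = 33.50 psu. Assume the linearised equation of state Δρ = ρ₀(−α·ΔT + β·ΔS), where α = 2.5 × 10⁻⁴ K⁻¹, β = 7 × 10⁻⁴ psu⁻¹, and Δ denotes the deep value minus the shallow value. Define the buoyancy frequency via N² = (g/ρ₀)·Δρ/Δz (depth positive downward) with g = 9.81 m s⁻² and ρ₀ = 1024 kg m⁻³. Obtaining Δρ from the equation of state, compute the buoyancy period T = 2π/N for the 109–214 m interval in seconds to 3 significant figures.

1.05 × 10³ s

ΔT = -3.0 K, ΔS = -0.52 psu (deep − shallow).
Δρ/ρ₀ = −αΔT + βΔS = 7.50 × 10⁻⁴ − 3.64 × 10⁻⁴ = 3.86 × 10⁻⁴, so Δρ ≈ 0.3953 kg m⁻³.
N² = (g/ρ₀)·Δρ/Δz = g·(Δρ/ρ₀)/Δz = 9.81 × 3.86 × 10⁻⁴ / 105 = 3.6063 × 10⁻⁵ s⁻².
N = √(3.6063 × 10⁻⁵) = 6.0052 × 10⁻³ rad s⁻¹ → T = 2π/N = 1.0463 × 10³ s ≈ 1.05 × 10³ s.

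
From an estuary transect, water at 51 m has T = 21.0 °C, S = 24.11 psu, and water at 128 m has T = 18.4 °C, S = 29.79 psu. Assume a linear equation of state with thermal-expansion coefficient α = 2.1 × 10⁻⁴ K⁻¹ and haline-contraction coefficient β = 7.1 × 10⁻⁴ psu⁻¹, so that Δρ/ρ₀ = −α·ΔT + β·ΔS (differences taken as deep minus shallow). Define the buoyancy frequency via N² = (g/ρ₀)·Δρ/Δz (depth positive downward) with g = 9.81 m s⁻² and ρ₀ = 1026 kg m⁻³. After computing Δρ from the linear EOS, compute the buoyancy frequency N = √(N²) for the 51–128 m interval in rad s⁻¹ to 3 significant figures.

ΔT = -2.6 K, ΔS = +5.68 psu (deep − shallow).
Δρ/ρ₀ = −αΔT + βΔS = 5.46 × 10⁻⁴ + 4.0328 × 10⁻³ = 4.5788 × 10⁻³, so Δρ ≈ 4.698 kg m⁻³.
N² = (g/ρ₀)·Δρ/Δz = g·(Δρ/ρ₀)/Δz = 9.81 × 4.5788 × 10⁻³ / 77 = 5.8335 × 10⁻⁴ s⁻².
N = √(5.8335 × 10⁻⁴) = 0.024153 rad s⁻¹ ≈ 0.0242 rad s⁻¹.

0.0242 rad s⁻¹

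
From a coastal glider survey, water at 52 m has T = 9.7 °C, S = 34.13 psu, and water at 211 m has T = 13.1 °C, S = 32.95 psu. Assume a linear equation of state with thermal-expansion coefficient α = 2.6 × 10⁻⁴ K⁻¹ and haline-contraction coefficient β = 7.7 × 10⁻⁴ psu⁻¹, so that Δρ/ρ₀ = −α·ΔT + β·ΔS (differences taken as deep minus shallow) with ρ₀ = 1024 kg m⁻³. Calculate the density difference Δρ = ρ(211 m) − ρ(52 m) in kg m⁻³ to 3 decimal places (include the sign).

ΔT = +3.4 K, ΔS = -1.18 psu (deep − shallow).
Δρ/ρ₀ = −(2.6 × 10⁻⁴)(+3.4) + (7.7 × 10⁻⁴)(-1.18) = -1.7926 × 10⁻³.
Δρ = 1024 × (-1.7926 × 10⁻³) = -1.836 kg m⁻³.
Negative Δρ: lighter below, statically unstable.

-1.836 kg m⁻³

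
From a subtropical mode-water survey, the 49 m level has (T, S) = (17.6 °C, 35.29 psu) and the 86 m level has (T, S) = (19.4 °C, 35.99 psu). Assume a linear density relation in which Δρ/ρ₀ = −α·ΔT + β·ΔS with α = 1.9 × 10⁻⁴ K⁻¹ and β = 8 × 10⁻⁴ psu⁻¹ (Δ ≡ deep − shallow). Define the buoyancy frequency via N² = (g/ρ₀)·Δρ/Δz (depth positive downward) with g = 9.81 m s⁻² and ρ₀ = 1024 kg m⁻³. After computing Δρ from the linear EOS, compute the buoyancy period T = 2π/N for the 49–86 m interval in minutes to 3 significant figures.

13.8 min

ΔT = +1.8 K, ΔS = +0.70 psu (deep − shallow).
Δρ/ρ₀ = −αΔT + βΔS = -3.42 × 10⁻⁴ + 5.60 × 10⁻⁴ = 2.18 × 10⁻⁴, so Δρ ≈ 0.2232 kg m⁻³.
N² = (g/ρ₀)·Δρ/Δz = g·(Δρ/ρ₀)/Δz = 9.81 × 2.18 × 10⁻⁴ / 37 = 5.7799 × 10⁻⁵ s⁻².
N = √(5.7799 × 10⁻⁵) = 7.6026 × 10⁻³ rad s⁻¹ → T = 2π/N = 826.45 s = 13.774 min ≈ 13.8 min.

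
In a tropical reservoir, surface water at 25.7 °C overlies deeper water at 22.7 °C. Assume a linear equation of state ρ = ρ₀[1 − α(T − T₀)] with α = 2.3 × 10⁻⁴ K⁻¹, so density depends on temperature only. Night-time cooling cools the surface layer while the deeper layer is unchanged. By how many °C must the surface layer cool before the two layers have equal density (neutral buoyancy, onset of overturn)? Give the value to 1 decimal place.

3.0 °C

With temperature the only control, equal density requires T_surf′ = T_deep.
T_surf′ = 22.7 °C.
Cooling required: 25.7 − 22.7 = 3.0 °C.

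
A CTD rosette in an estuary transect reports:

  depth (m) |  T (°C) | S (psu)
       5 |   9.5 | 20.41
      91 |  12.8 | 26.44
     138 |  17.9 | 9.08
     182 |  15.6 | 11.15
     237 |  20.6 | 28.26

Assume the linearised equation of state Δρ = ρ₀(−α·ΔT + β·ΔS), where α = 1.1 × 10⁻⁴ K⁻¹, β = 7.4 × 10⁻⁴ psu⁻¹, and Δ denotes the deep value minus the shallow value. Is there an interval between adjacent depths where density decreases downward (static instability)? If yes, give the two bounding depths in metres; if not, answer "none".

91–138 m

Evaluate Δρ/ρ₀ = −αΔT + βΔS across each adjacent pair:
  5–91 m: −αΔT+βΔS = −(1.1 × 10⁻⁴)(+3.3)+(7.4 × 10⁻⁴)(+6.03) = 4.1 × 10⁻³ → stable
  91–138 m: −αΔT+βΔS = −(1.1 × 10⁻⁴)(+5.1)+(7.4 × 10⁻⁴)(-17.36) = -0.013 → UNSTABLE
  138–182 m: −αΔT+βΔS = −(1.1 × 10⁻⁴)(-2.3)+(7.4 × 10⁻⁴)(+2.07) = 1.8 × 10⁻³ → stable
  182–237 m: −αΔT+βΔS = −(1.1 × 10⁻⁴)(+5.0)+(7.4 × 10⁻⁴)(+17.11) = 0.012 → stable
The 91–138 m interval has Δρ < 0: lighter water underlies denser water.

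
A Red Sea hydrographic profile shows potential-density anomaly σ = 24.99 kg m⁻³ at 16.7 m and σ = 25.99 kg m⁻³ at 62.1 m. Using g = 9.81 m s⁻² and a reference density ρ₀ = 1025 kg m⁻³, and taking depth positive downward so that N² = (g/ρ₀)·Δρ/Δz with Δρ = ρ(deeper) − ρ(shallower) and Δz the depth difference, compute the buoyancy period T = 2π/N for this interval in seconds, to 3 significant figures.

Δρ = 1025.99 − 1024.99 = 1.00 kg m⁻³ over Δz = 62.1 − 16.7 = 45.4 m.
N² = (9.81/1025) × (1.00/45.4) = 2.1081 × 10⁻⁴ s⁻².
N = √(2.1081 × 10⁻⁴) = 0.014519 rad s⁻¹, so T = 2π/N = 432.76 s ≈ 433 s.
N² > 0, so the interval is statically stable.

433 s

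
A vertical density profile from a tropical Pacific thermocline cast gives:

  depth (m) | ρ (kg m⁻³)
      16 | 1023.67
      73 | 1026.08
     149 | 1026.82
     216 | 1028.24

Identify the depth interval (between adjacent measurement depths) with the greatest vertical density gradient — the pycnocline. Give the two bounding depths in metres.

16–73 m

Compute the density gradient over each adjacent pair:
  16–73 m: Δρ/Δz = 2.41/57 = 0.042 kg m⁻⁴
  73–149 m: Δρ/Δz = 0.74/76 = 9.7 × 10⁻³ kg m⁻⁴
  149–216 m: Δρ/Δz = 1.42/67 = 0.021 kg m⁻⁴
The largest gradient is in the 16–73 m interval — the pycnocline.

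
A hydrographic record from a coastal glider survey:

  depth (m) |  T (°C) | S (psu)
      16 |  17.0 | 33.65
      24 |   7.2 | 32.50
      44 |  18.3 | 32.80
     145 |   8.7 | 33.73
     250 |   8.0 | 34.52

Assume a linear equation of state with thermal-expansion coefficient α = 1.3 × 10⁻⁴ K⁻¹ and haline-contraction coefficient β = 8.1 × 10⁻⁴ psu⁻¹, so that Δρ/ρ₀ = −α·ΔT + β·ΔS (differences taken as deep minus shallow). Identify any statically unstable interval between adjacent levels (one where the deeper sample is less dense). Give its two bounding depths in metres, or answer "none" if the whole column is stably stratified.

24–44 m

Evaluate Δρ/ρ₀ = −αΔT + βΔS across each adjacent pair:
  16–24 m: −αΔT+βΔS = −(1.3 × 10⁻⁴)(-9.8)+(8.1 × 10⁻⁴)(-1.15) = 3.4 × 10⁻⁴ → stable
  24–44 m: −αΔT+βΔS = −(1.3 × 10⁻⁴)(+11.1)+(8.1 × 10⁻⁴)(+0.30) = -1.2 × 10⁻³ → UNSTABLE
  44–145 m: −αΔT+βΔS = −(1.3 × 10⁻⁴)(-9.6)+(8.1 × 10⁻⁴)(+0.93) = 2.0 × 10⁻³ → stable
  145–250 m: −αΔT+βΔS = −(1.3 × 10⁻⁴)(-0.7)+(8.1 × 10⁻⁴)(+0.79) = 7.3 × 10⁻⁴ → stable
The 24–44 m interval has Δρ < 0: lighter water underlies denser water.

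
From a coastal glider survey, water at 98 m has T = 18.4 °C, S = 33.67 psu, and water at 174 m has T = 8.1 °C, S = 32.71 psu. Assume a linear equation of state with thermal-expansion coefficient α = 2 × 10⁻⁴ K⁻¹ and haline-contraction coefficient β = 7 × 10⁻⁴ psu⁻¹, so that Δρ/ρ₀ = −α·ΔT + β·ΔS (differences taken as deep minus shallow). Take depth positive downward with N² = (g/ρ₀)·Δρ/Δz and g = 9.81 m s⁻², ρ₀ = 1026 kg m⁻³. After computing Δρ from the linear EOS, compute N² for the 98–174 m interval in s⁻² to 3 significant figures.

1.79 × 10⁻⁴ s⁻²

ΔT = -10.3 K, ΔS = -0.96 psu (deep − shallow).
Δρ/ρ₀ = −αΔT + βΔS = 2.06 × 10⁻³ − 6.72 × 10⁻⁴ = 1.388 × 10⁻³, so Δρ ≈ 1.424 kg m⁻³.
N² = (g/ρ₀)·Δρ/Δz = g·(Δρ/ρ₀)/Δz = 9.81 × 1.388 × 10⁻³ / 76 = 1.7916 × 10⁻⁴ s⁻² ≈ 1.79 × 10⁻⁴ s⁻².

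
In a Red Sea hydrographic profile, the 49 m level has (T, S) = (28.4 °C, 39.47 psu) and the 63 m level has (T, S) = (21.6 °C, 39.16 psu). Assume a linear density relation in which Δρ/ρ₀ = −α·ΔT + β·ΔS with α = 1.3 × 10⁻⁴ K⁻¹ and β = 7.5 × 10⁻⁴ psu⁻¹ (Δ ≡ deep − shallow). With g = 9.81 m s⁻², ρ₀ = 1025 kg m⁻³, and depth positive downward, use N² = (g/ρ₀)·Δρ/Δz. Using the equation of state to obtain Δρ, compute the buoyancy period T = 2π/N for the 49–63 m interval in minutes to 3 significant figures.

4.90 min

ΔT = -6.8 K, ΔS = -0.31 psu (deep − shallow).
Δρ/ρ₀ = −αΔT + βΔS = 8.84 × 10⁻⁴ − 2.325 × 10⁻⁴ = 6.515 × 10⁻⁴, so Δρ ≈ 0.6678 kg m⁻³.
N² = (g/ρ₀)·Δρ/Δz = g·(Δρ/ρ₀)/Δz = 9.81 × 6.515 × 10⁻⁴ / 14 = 4.5652 × 10⁻⁴ s⁻².
N = √(4.5652 × 10⁻⁴) = 0.021366 rad s⁻¹ → T = 2π/N = 294.07 s = 4.9012 min ≈ 4.90 min.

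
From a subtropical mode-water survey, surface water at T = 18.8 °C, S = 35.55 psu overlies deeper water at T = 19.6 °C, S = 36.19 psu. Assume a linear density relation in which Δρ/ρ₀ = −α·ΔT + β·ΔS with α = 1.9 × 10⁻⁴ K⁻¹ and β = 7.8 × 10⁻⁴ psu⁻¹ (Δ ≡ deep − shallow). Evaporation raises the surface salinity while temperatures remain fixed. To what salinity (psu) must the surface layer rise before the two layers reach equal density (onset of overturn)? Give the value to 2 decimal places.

36.00 psu

Neutral buoyancy requires −α(T_deep − T_surf) + β(S_deep − S_surf′) = 0.
S_surf′ = S_deep − (α/β)·ΔT = 36.19 − (1.9 × 10⁻⁴/7.8 × 10⁻⁴)·(+0.8) = 35.9951 psu.
Increase required: 35.9951 − 35.55 = 0.4451 psu.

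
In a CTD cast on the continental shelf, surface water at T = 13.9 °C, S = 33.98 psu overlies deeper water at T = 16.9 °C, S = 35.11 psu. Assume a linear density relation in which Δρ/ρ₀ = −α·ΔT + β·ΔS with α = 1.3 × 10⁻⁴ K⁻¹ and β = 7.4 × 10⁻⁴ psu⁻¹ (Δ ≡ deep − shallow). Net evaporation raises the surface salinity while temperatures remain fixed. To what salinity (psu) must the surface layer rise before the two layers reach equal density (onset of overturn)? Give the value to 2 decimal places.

34.58 psu

Neutral buoyancy requires −α(T_deep − T_surf) + β(S_deep − S_surf′) = 0.
S_surf′ = S_deep − (α/β)·ΔT = 35.11 − (1.3 × 10⁻⁴/7.4 × 10⁻⁴)·(+3.0) = 34.5830 psu.
Increase required: 34.5830 − 33.98 = 0.6030 psu.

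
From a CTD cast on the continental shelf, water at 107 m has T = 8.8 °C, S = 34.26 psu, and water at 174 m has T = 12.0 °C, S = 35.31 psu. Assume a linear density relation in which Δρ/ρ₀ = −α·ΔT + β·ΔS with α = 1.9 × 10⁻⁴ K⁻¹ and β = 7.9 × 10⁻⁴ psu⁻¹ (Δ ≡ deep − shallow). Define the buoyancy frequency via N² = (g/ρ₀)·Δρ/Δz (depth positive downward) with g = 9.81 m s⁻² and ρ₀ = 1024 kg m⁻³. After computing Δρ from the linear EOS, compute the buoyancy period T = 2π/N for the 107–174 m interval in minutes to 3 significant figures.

18.4 min

ΔT = +3.2 K, ΔS = +1.05 psu (deep − shallow).
Δρ/ρ₀ = −αΔT + βΔS = -6.08 × 10⁻⁴ + 8.295 × 10⁻⁴ = 2.215 × 10⁻⁴, so Δρ ≈ 0.2268 kg m⁻³.
N² = (g/ρ₀)·Δρ/Δz = g·(Δρ/ρ₀)/Δz = 9.81 × 2.215 × 10⁻⁴ / 67 = 3.2432 × 10⁻⁵ s⁻².
N = √(3.2432 × 10⁻⁵) = 5.6949 × 10⁻³ rad s⁻¹ → T = 2π/N = 1.1033 × 10³ s = 18.388 min ≈ 18.4 min.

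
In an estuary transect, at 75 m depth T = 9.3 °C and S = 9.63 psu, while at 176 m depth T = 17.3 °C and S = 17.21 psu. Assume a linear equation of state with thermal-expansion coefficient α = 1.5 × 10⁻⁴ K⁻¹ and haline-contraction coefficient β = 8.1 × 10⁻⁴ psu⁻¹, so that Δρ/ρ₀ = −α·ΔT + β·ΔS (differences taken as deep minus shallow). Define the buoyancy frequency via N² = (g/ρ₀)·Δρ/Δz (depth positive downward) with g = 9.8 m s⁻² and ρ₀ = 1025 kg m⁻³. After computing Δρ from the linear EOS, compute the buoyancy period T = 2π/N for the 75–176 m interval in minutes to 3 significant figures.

ΔT = +8.0 K, ΔS = +7.58 psu (deep − shallow).
Δρ/ρ₀ = −αΔT + βΔS = -1.20 × 10⁻³ + 6.1398 × 10⁻³ = 4.9398 × 10⁻³, so Δρ ≈ 5.063 kg m⁻³.
N² = (g/ρ₀)·Δρ/Δz = g·(Δρ/ρ₀)/Δz = 9.8 × 4.9398 × 10⁻³ / 101 = 4.7931 × 10⁻⁴ s⁻².
N = √(4.7931 × 10⁻⁴) = 0.021893 rad s⁻¹ → T = 2π/N = 287.00 s = 4.7833 min ≈ 4.78 min.

4.78 min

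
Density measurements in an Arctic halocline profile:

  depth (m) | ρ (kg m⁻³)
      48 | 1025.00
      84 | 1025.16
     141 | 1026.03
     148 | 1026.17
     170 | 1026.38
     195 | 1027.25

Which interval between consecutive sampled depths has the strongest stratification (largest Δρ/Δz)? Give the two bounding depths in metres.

170–195 m

Compute the density gradient over each adjacent pair:
  48–84 m: Δρ/Δz = 0.16/36 = 4.4 × 10⁻³ kg m⁻⁴
  84–141 m: Δρ/Δz = 0.87/57 = 0.015 kg m⁻⁴
  141–148 m: Δρ/Δz = 0.14/7 = 0.020 kg m⁻⁴
  148–170 m: Δρ/Δz = 0.21/22 = 9.5 × 10⁻³ kg m⁻⁴
  170–195 m: Δρ/Δz = 0.87/25 = 0.035 kg m⁻⁴
The largest gradient is in the 170–195 m interval — the pycnocline.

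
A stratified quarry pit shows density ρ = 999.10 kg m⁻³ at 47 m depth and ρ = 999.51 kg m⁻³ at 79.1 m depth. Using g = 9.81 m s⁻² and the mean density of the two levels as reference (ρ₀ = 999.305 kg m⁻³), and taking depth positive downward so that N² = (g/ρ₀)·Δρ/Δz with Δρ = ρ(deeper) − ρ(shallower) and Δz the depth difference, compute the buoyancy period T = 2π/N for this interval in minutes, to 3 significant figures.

Δρ = 999.51 − 999.10 = 0.41 kg m⁻³ over Δz = 79.1 − 47 = 32.1 m.
N² = (9.81/999.305) × (0.41/32.1) = 1.2539 × 10⁻⁴ s⁻².
N = √(1.2539 × 10⁻⁴) = 0.011198 rad s⁻¹, so T = 2π/N = 561.10 s = 9.3517 min ≈ 9.35 min.
Since Δρ > 0 the layer is stably stratified.

9.35 min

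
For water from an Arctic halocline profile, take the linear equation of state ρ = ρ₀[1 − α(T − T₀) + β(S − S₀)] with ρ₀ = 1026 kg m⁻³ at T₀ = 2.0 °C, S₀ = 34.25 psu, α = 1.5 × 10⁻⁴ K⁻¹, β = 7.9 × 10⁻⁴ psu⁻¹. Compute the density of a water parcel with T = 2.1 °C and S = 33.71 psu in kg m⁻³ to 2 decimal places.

1025.55 kg m⁻³

T − T₀ = +0.1 K, S − S₀ = -0.54 psu.
Bracket = 1 − α·(+0.1) + β·(-0.54) = 1 + (-4.416 × 10⁻⁴) = 0.9995584.
ρ = 1026 × 0.9995584 = 1025.55 kg m⁻³.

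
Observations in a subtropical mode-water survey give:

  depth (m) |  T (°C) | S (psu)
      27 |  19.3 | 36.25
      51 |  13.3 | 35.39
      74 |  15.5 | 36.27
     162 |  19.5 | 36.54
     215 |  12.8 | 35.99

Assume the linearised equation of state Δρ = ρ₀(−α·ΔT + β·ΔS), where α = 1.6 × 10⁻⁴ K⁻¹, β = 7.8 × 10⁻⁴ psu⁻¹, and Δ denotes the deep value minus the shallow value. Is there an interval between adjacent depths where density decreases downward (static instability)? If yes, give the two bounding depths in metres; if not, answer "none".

74–162 m

Evaluate Δρ/ρ₀ = −αΔT + βΔS across each adjacent pair:
  27–51 m: −αΔT+βΔS = −(1.6 × 10⁻⁴)(-6.0)+(7.8 × 10⁻⁴)(-0.86) = 2.9 × 10⁻⁴ → stable
  51–74 m: −αΔT+βΔS = −(1.6 × 10⁻⁴)(+2.2)+(7.8 × 10⁻⁴)(+0.88) = 3.3 × 10⁻⁴ → stable
  74–162 m: −αΔT+βΔS = −(1.6 × 10⁻⁴)(+4.0)+(7.8 × 10⁻⁴)(+0.27) = -4.3 × 10⁻⁴ → UNSTABLE
  162–215 m: −αΔT+βΔS = −(1.6 × 10⁻⁴)(-6.7)+(7.8 × 10⁻⁴)(-0.55) = 6.4 × 10⁻⁴ → stable
The 74–162 m interval has Δρ < 0: lighter water underlies denser water.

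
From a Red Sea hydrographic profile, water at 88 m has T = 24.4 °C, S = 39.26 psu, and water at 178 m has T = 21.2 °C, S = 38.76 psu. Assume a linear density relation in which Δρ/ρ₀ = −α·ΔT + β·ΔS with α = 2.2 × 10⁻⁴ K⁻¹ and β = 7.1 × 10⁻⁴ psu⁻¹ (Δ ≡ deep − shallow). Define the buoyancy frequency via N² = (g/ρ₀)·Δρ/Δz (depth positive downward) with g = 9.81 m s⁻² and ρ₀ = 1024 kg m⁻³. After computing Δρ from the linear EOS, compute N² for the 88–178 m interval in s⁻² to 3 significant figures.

3.80 × 10⁻⁵ s⁻²

ΔT = -3.2 K, ΔS = -0.50 psu (deep − shallow).
Δρ/ρ₀ = −αΔT + βΔS = 7.04 × 10⁻⁴ − 3.55 × 10⁻⁴ = 3.49 × 10⁻⁴, so Δρ ≈ 0.3574 kg m⁻³.
N² = (g/ρ₀)·Δρ/Δz = g·(Δρ/ρ₀)/Δz = 9.81 × 3.49 × 10⁻⁴ / 90 = 3.8041 × 10⁻⁵ s⁻² ≈ 3.80 × 10⁻⁵ s⁻².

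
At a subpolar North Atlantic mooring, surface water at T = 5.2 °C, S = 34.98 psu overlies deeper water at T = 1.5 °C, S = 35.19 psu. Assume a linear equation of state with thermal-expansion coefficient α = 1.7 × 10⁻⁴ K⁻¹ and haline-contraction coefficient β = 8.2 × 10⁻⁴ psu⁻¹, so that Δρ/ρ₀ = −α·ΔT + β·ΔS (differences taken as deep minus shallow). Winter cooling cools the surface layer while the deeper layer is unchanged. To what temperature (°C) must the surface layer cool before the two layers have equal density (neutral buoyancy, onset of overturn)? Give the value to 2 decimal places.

Neutral buoyancy requires Δρ = 0, i.e. −α(T_deep − T_surf′) + β(S_deep − S_surf) = 0.
T_surf′ = T_deep − (β/α)·ΔS = 1.5 − (8.2 × 10⁻⁴/1.7 × 10⁻⁴)·(+0.21) = 0.4871 °C.
Cooling required: 5.2 − (0.4871) = 4.7129 °C.

0.49 °C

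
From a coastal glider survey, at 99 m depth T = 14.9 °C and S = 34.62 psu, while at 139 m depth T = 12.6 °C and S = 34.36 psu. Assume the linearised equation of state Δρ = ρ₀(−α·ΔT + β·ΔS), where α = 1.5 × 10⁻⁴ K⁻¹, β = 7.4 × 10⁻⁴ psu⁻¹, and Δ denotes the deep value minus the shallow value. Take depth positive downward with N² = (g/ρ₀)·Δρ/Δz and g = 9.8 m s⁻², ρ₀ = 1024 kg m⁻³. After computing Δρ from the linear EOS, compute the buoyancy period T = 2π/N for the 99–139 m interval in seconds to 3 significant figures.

ΔT = -2.3 K, ΔS = -0.26 psu (deep − shallow).
Δρ/ρ₀ = −αΔT + βΔS = 3.45 × 10⁻⁴ − 1.924 × 10⁻⁴ = 1.526 × 10⁻⁴, so Δρ ≈ 0.1563 kg m⁻³.
N² = (g/ρ₀)·Δρ/Δz = g·(Δρ/ρ₀)/Δz = 9.8 × 1.526 × 10⁻⁴ / 40 = 3.7387 × 10⁻⁵ s⁻².
N = √(3.7387 × 10⁻⁵) = 6.1145 × 10⁻³ rad s⁻¹ → T = 2π/N = 1.0276 × 10³ s ≈ 1.03 × 10³ s.

1.03 × 10³ s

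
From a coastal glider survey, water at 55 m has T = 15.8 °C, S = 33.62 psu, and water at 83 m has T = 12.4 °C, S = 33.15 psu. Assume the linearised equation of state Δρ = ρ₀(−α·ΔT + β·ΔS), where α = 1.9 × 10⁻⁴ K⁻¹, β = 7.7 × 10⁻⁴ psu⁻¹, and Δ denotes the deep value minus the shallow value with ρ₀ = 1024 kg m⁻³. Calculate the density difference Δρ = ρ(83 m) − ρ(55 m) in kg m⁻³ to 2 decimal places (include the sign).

+0.29 kg m⁻³

ΔT = -3.4 K, ΔS = -0.47 psu (deep − shallow).
Δρ/ρ₀ = −(1.9 × 10⁻⁴)(-3.4) + (7.7 × 10⁻⁴)(-0.47) = 2.841 × 10⁻⁴.
Δρ = 1024 × (2.841 × 10⁻⁴) = +0.29 kg m⁻³.
Positive Δρ: denser below, stable.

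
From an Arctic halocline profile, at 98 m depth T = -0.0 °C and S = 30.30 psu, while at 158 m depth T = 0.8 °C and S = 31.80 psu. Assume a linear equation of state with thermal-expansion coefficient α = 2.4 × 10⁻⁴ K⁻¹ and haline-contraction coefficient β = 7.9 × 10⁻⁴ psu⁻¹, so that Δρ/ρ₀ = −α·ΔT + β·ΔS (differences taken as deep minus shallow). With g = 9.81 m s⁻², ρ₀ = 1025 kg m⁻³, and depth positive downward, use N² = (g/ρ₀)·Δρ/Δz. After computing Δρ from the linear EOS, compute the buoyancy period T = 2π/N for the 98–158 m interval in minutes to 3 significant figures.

ΔT = +0.8 K, ΔS = +1.50 psu (deep − shallow).
Δρ/ρ₀ = −αΔT + βΔS = -1.92 × 10⁻⁴ + 1.185 × 10⁻³ = 9.93 × 10⁻⁴, so Δρ ≈ 1.018 kg m⁻³.
N² = (g/ρ₀)·Δρ/Δz = g·(Δρ/ρ₀)/Δz = 9.81 × 9.93 × 10⁻⁴ / 60 = 1.6236 × 10⁻⁴ s⁻².
N = √(1.6236 × 10⁻⁴) = 0.012742 rad s⁻¹ → T = 2π/N = 493.11 s = 8.2185 min ≈ 8.22 min.

8.22 min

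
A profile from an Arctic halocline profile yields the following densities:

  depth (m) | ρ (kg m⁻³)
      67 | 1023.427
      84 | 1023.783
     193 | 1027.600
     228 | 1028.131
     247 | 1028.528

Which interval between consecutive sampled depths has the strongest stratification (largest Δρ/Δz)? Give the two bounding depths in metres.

Compute the density gradient over each adjacent pair:
  67–84 m: Δρ/Δz = 0.356/17 = 0.021 kg m⁻⁴
  84–193 m: Δρ/Δz = 3.817/109 = 0.035 kg m⁻⁴
  193–228 m: Δρ/Δz = 0.531/35 = 0.015 kg m⁻⁴
  228–247 m: Δρ/Δz = 0.397/19 = 0.021 kg m⁻⁴
The largest gradient is in the 84–193 m interval — the pycnocline.

84–193 m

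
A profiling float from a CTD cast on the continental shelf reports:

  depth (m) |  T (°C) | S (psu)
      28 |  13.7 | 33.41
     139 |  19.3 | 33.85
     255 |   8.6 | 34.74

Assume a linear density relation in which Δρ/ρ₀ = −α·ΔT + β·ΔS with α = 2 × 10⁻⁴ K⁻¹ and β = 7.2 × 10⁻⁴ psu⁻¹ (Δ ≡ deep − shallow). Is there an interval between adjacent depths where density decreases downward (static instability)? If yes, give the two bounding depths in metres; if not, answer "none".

Evaluate Δρ/ρ₀ = −αΔT + βΔS across each adjacent pair:
  28–139 m: −αΔT+βΔS = −(2 × 10⁻⁴)(+5.6)+(7.2 × 10⁻⁴)(+0.44) = -8.0 × 10⁻⁴ → UNSTABLE
  139–255 m: −αΔT+βΔS = −(2 × 10⁻⁴)(-10.7)+(7.2 × 10⁻⁴)(+0.89) = 2.8 × 10⁻³ → stable
The 28–139 m interval has Δρ < 0: lighter water underlies denser water.

28–139 m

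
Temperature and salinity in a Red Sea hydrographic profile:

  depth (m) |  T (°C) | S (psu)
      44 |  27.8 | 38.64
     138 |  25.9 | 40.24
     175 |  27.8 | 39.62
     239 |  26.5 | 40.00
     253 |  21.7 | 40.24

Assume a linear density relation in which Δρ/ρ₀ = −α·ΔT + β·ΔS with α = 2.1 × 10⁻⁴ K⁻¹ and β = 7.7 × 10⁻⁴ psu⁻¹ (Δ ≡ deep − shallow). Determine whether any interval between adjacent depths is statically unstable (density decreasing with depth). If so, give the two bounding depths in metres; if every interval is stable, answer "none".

Evaluate Δρ/ρ₀ = −αΔT + βΔS across each adjacent pair:
  44–138 m: −αΔT+βΔS = −(2.1 × 10⁻⁴)(-1.9)+(7.7 × 10⁻⁴)(+1.60) = 1.6 × 10⁻³ → stable
  138–175 m: −αΔT+βΔS = −(2.1 × 10⁻⁴)(+1.9)+(7.7 × 10⁻⁴)(-0.62) = -8.8 × 10⁻⁴ → UNSTABLE
  175–239 m: −αΔT+βΔS = −(2.1 × 10⁻⁴)(-1.3)+(7.7 × 10⁻⁴)(+0.38) = 5.7 × 10⁻⁴ → stable
  239–253 m: −αΔT+βΔS = −(2.1 × 10⁻⁴)(-4.8)+(7.7 × 10⁻⁴)(+0.24) = 1.2 × 10⁻³ → stable
The 138–175 m interval has Δρ < 0: lighter water underlies denser water.

138–175 m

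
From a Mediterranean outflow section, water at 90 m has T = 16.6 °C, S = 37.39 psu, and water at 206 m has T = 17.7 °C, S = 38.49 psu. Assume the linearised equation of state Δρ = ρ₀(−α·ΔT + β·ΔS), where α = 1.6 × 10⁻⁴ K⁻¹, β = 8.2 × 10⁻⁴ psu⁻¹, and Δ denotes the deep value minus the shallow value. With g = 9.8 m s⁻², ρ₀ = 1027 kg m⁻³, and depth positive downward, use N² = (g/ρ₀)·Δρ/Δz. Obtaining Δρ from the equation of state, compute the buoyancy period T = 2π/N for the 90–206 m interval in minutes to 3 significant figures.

ΔT = +1.1 K, ΔS = +1.10 psu (deep − shallow).
Δρ/ρ₀ = −αΔT + βΔS = -1.76 × 10⁻⁴ + 9.02 × 10⁻⁴ = 7.26 × 10⁻⁴, so Δρ ≈ 0.7456 kg m⁻³.
N² = (g/ρ₀)·Δρ/Δz = g·(Δρ/ρ₀)/Δz = 9.8 × 7.26 × 10⁻⁴ / 116 = 6.1334 × 10⁻⁵ s⁻².
N = √(6.1334 × 10⁻⁵) = 7.8316 × 10⁻³ rad s⁻¹ → T = 2π/N = 802.29 s = 13.371 min ≈ 13.4 min.

13.4 min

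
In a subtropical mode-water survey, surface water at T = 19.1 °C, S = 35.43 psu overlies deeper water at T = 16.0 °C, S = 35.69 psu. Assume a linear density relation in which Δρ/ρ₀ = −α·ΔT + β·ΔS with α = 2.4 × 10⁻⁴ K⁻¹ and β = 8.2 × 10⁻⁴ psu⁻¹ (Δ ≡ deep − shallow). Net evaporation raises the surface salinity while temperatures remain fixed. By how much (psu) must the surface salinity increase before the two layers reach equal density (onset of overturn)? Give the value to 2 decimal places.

1.17 psu

Neutral buoyancy requires −α(T_deep − T_surf) + β(S_deep − S_surf′) = 0.
S_surf′ = S_deep − (α/β)·ΔT = 35.69 − (2.4 × 10⁻⁴/8.2 × 10⁻⁴)·(-3.1) = 36.5973 psu.
Increase required: 36.5973 − 35.43 = 1.1673 psu.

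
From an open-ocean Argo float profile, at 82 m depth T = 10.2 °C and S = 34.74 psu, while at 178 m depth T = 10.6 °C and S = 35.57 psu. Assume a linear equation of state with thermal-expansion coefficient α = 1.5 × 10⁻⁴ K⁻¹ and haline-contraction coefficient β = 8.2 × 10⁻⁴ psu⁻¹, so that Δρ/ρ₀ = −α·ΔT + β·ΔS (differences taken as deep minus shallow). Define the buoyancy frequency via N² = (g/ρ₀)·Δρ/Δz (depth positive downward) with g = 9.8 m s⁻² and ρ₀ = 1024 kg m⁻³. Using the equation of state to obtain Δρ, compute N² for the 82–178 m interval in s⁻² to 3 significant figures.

6.34 × 10⁻⁵ s⁻²

ΔT = +0.4 K, ΔS = +0.83 psu (deep − shallow).
Δρ/ρ₀ = −αΔT + βΔS = -6.00 × 10⁻⁵ + 6.806 × 10⁻⁴ = 6.206 × 10⁻⁴, so Δρ ≈ 0.6355 kg m⁻³.
N² = (g/ρ₀)·Δρ/Δz = g·(Δρ/ρ₀)/Δz = 9.8 × 6.206 × 10⁻⁴ / 96 = 6.3353 × 10⁻⁵ s⁻² ≈ 6.34 × 10⁻⁵ s⁻².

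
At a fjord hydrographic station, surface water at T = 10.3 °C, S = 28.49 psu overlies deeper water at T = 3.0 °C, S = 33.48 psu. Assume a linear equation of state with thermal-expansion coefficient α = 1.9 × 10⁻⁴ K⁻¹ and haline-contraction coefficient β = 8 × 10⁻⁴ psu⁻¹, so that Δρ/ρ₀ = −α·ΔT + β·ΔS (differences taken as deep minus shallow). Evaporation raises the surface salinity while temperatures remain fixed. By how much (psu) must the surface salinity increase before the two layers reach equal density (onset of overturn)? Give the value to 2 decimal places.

6.72 psu

Neutral buoyancy requires −α(T_deep − T_surf) + β(S_deep − S_surf′) = 0.
S_surf′ = S_deep − (α/β)·ΔT = 33.48 − (1.9 × 10⁻⁴/8 × 10⁻⁴)·(-7.3) = 35.2137 psu.
Increase required: 35.2137 − 28.49 = 6.7237 psu.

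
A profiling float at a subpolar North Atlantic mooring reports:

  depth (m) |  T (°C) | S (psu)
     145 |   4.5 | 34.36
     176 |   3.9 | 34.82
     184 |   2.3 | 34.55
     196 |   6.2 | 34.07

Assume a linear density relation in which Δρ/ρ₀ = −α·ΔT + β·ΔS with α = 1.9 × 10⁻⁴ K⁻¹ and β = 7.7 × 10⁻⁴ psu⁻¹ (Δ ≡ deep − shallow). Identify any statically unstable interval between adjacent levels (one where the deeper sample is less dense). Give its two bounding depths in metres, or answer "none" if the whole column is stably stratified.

Evaluate Δρ/ρ₀ = −αΔT + βΔS across each adjacent pair:
  145–176 m: −αΔT+βΔS = −(1.9 × 10⁻⁴)(-0.6)+(7.7 × 10⁻⁴)(+0.46) = 4.7 × 10⁻⁴ → stable
  176–184 m: −αΔT+βΔS = −(1.9 × 10⁻⁴)(-1.6)+(7.7 × 10⁻⁴)(-0.27) = 9.6 × 10⁻⁵ → stable
  184–196 m: −αΔT+βΔS = −(1.9 × 10⁻⁴)(+3.9)+(7.7 × 10⁻⁴)(-0.48) = -1.1 × 10⁻³ → UNSTABLE
The 184–196 m interval has Δρ < 0: lighter water underlies denser water.

184–196 m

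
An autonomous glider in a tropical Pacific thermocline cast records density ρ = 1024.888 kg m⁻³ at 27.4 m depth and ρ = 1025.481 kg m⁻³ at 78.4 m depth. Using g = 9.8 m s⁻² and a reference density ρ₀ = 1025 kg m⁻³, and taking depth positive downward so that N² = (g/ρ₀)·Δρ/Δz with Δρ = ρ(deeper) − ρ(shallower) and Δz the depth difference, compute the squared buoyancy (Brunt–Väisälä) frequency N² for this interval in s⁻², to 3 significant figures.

1.11 × 10⁻⁴ s⁻²

Δρ = 1025.481 − 1024.888 = 0.593 kg m⁻³ over Δz = 78.4 − 27.4 = 51 m.
N² = (9.8/1025) × (0.593/51) = 1.1117 × 10⁻⁴ s⁻² ≈ 1.11 × 10⁻⁴ s⁻².
A positive N² confirms static stability across the interval.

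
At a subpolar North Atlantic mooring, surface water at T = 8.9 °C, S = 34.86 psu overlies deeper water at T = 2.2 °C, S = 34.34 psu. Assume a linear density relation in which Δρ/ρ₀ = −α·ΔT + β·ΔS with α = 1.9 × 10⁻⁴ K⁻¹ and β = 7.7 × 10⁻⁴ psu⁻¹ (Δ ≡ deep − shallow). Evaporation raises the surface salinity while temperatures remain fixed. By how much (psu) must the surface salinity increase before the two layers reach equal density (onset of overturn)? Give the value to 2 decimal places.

1.13 psu

Neutral buoyancy requires −α(T_deep − T_surf) + β(S_deep − S_surf′) = 0.
S_surf′ = S_deep − (α/β)·ΔT = 34.34 − (1.9 × 10⁻⁴/7.7 × 10⁻⁴)·(-6.7) = 35.9932 psu.
Increase required: 35.9932 − 34.86 = 1.1332 psu.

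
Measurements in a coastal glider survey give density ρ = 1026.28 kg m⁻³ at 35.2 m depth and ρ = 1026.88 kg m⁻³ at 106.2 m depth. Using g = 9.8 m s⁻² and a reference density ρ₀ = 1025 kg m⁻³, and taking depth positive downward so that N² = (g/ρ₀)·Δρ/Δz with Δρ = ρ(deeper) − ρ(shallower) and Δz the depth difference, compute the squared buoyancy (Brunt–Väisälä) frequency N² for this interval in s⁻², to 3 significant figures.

8.08 × 10⁻⁵ s⁻²

Δρ = 1026.88 − 1026.28 = 0.60 kg m⁻³ over Δz = 106.2 − 35.2 = 71 m.
N² = (9.8/1025) × (0.60/71) = 8.0797 × 10⁻⁵ s⁻² ≈ 8.08 × 10⁻⁵ s⁻².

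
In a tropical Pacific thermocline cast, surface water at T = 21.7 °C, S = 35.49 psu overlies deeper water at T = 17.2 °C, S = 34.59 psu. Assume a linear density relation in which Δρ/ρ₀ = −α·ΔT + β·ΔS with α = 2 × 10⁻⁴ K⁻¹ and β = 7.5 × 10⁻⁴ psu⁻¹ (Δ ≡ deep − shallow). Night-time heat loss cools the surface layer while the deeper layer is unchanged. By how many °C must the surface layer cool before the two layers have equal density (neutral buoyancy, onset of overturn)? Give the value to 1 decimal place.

1.1 °C

Neutral buoyancy requires Δρ = 0, i.e. −α(T_deep − T_surf′) + β(S_deep − S_surf) = 0.
T_surf′ = T_deep − (β/α)·ΔS = 17.2 − (7.5 × 10⁻⁴/2 × 10⁻⁴)·(-0.90) = 20.575 °C.
Cooling required: 21.7 − (20.575) = 1.125 °C.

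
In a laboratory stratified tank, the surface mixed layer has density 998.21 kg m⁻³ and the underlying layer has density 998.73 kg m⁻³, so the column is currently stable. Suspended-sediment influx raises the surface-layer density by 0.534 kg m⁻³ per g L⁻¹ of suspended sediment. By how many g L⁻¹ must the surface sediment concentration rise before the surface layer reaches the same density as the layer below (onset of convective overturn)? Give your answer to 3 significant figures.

Density deficit of the surface layer: 998.73 − 998.21 = 0.52 kg m⁻³.
Required change = 0.52 / 0.534 = 0.974 g L⁻¹.

0.974 g L⁻¹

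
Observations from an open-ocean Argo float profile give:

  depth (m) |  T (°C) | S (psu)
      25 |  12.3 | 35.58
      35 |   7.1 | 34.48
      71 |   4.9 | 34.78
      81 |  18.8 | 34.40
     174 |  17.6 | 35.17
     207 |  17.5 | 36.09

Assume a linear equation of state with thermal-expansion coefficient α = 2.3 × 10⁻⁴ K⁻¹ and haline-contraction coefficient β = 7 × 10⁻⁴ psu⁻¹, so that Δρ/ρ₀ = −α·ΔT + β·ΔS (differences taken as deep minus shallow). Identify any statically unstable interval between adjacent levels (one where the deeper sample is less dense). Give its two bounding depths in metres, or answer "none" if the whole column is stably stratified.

Evaluate Δρ/ρ₀ = −αΔT + βΔS across each adjacent pair:
  25–35 m: −αΔT+βΔS = −(2.3 × 10⁻⁴)(-5.2)+(7 × 10⁻⁴)(-1.10) = 4.3 × 10⁻⁴ → stable
  35–71 m: −αΔT+βΔS = −(2.3 × 10⁻⁴)(-2.2)+(7 × 10⁻⁴)(+0.30) = 7.2 × 10⁻⁴ → stable
  71–81 m: −αΔT+βΔS = −(2.3 × 10⁻⁴)(+13.9)+(7 × 10⁻⁴)(-0.38) = -3.5 × 10⁻³ → UNSTABLE
  81–174 m: −αΔT+βΔS = −(2.3 × 10⁻⁴)(-1.2)+(7 × 10⁻⁴)(+0.77) = 8.1 × 10⁻⁴ → stable
  174–207 m: −αΔT+βΔS = −(2.3 × 10⁻⁴)(-0.1)+(7 × 10⁻⁴)(+0.92) = 6.7 × 10⁻⁴ → stable
The 71–81 m interval has Δρ < 0: lighter water underlies denser water.

71–81 m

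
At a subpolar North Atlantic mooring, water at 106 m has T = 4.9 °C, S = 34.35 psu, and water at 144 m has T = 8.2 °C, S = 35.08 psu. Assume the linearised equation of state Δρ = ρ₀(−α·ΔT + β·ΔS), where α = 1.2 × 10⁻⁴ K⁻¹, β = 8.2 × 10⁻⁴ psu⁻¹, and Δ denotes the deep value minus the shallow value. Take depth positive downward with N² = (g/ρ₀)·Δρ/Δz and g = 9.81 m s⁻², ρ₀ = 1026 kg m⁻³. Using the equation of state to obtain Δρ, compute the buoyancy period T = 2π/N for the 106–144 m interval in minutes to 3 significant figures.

14.5 min

ΔT = +3.3 K, ΔS = +0.73 psu (deep − shallow).
Δρ/ρ₀ = −αΔT + βΔS = -3.96 × 10⁻⁴ + 5.986 × 10⁻⁴ = 2.026 × 10⁻⁴, so Δρ ≈ 0.2079 kg m⁻³.
N² = (g/ρ₀)·Δρ/Δz = g·(Δρ/ρ₀)/Δz = 9.81 × 2.026 × 10⁻⁴ / 38 = 5.2303 × 10⁻⁵ s⁻².
N = √(5.2303 × 10⁻⁵) = 7.2321 × 10⁻³ rad s⁻¹ → T = 2π/N = 868.79 s = 14.480 min ≈ 14.5 min.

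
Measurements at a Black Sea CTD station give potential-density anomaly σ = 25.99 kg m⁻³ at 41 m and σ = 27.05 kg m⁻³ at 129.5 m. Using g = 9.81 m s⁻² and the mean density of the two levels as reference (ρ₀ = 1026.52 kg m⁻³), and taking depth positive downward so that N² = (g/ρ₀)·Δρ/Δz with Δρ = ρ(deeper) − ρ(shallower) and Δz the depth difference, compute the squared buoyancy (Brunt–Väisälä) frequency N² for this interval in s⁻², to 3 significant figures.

Δρ = 1027.05 − 1025.99 = 1.06 kg m⁻³ over Δz = 129.5 − 41 = 88.5 m.
N² = (9.81/1026.52) × (1.06/88.5) = 1.1446 × 10⁻⁴ s⁻² ≈ 1.14 × 10⁻⁴ s⁻².

1.14 × 10⁻⁴ s⁻²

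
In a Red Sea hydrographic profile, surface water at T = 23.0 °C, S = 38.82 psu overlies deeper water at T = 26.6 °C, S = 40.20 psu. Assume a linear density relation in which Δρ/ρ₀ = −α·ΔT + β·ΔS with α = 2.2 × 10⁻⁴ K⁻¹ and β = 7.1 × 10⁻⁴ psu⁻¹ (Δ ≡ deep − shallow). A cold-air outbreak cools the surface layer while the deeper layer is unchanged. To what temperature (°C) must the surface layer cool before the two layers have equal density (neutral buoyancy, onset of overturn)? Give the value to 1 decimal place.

22.1 °C

Neutral buoyancy requires Δρ = 0, i.e. −α(T_deep − T_surf′) + β(S_deep − S_surf) = 0.
T_surf′ = T_deep − (β/α)·ΔS = 26.6 − (7.1 × 10⁻⁴/2.2 × 10⁻⁴)·(+1.38) = 22.146 °C.
Cooling required: 23.0 − (22.146) = 0.854 °C.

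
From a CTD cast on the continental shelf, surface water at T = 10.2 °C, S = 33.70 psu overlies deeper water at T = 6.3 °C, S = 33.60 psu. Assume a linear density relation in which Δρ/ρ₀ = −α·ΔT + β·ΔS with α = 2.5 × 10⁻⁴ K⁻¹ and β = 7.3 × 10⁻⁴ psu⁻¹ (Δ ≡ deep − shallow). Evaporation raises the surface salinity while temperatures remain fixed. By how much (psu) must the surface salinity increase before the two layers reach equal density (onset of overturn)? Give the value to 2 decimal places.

1.24 psu

Neutral buoyancy requires −α(T_deep − T_surf) + β(S_deep − S_surf′) = 0.
S_surf′ = S_deep − (α/β)·ΔT = 33.60 − (2.5 × 10⁻⁴/7.3 × 10⁻⁴)·(-3.9) = 34.9356 psu.
Increase required: 34.9356 − 33.70 = 1.2356 psu.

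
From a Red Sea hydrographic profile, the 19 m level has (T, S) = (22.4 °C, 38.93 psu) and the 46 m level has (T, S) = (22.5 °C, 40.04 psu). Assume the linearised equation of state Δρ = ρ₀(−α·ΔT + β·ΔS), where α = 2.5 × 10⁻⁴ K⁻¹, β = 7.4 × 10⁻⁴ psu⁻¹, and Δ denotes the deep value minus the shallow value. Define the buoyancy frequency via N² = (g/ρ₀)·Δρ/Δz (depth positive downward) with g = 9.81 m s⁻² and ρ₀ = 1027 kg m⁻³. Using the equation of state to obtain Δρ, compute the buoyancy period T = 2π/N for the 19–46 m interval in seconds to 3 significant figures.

ΔT = +0.1 K, ΔS = +1.11 psu (deep − shallow).
Δρ/ρ₀ = −αΔT + βΔS = -2.50 × 10⁻⁵ + 8.214 × 10⁻⁴ = 7.964 × 10⁻⁴, so Δρ ≈ 0.8179 kg m⁻³.
N² = (g/ρ₀)·Δρ/Δz = g·(Δρ/ρ₀)/Δz = 9.81 × 7.964 × 10⁻⁴ / 27 = 2.8936 × 10⁻⁴ s⁻².
N = √(2.8936 × 10⁻⁴) = 0.017011 rad s⁻¹ → T = 2π/N = 369.36 s ≈ 369 s.

369 s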